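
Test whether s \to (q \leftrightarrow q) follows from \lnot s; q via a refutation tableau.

Yes

Initial set: {\lnot s; q; \lnot (s \to (q \leftrightarrow q))}.
\lnot (s \to (q \leftrightarrow q)): α-rule — add s, \lnot (q \leftrightarrow q).
× closes — contains both s and \lnot s.
All 1 branch closes.
Every branch closed, so the premises entail the conclusion.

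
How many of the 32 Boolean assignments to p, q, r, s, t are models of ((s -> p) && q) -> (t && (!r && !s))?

22

Initial set: {(((s -> p) && q) -> (t && (!r && !s)))}.
(((s -> p) && q) -> (t && (!r && !s))): β-rule — branch into !((s -> p) && q)  //  (t && (!r && !s)).
  branch 1 (add !((s -> p) && q)):
    !((s -> p) && q): β-rule — branch into !(s -> p)  //  !q.
      branch 1.1 (add !(s -> p)):
        !(s -> p): α-rule — add s, !p.
        ○ open, literals {p=false, s=true}.
      branch 1.2 (add !q):
        ○ open, literals {q=false}.
  branch 2 (add (t && (!r && !s))):
    (t && (!r && !s)): α-rule — add t, (!r && !s).
    (!r && !s): α-rule — add !r, !s.
    ○ open, literals {r=false, s=false, t=true}.
0 branches closed, 3 open.
Each open branch fixes some atoms; the unmentioned ones are free. Counting distinct full assignments: branch {p=false, s=true} (q, r, t) contributes 8 new; branch {q=false} (p, r, s, t) contributes 12 new; branch {r=false, s=false, t=true} (p, q) contributes 2 new. Total: 22.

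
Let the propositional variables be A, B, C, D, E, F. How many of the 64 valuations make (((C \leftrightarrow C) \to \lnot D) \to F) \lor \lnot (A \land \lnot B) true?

60

Initial set: {((((C \leftrightarrow C) \to \lnot D) \to F) \lor \lnot (A \land \lnot B))}.
((((C \leftrightarrow C) \to \lnot D) \to F) \lor \lnot (A \land \lnot B)): β-rule — branch into (((C \leftrightarrow C) \to \lnot D) \to F)  //  \lnot (A \land \lnot B).
  branch 1 (add (((C \leftrightarrow C) \to \lnot D) \to F)):
    (((C \leftrightarrow C) \to \lnot D) \to F): β-rule — branch into \lnot ((C \leftrightarrow C) \to \lnot D)  //  F.
      branch 1.1 (add \lnot ((C \leftrightarrow C) \to \lnot D)):
        \lnot ((C \leftrightarrow C) \to \lnot D): α-rule — add (C \leftrightarrow C), \lnot \lnot D.
        (C \leftrightarrow C): β-rule — branch into C, C  //  \lnot C, \lnot C.
          branch 1.1.1 (add C, C):
            ○ open, literals {C=T, D=T}.
          branch 1.1.2 (add \lnot C, \lnot C):
            ○ open, literals {C=F, D=T}.
      branch 1.2 (add F):
        ○ open, literals {F=T}.
  branch 2 (add \lnot (A \land \lnot B)):
    \lnot (A \land \lnot B): β-rule — branch into \lnot A  //  \lnot \lnot B.
      branch 2.1 (add \lnot A):
        ○ open, literals {A=F}.
      branch 2.2 (add \lnot \lnot B):
        ○ open, literals {B=T}.
0 branches closed, 5 open.
Each open branch fixes some atoms; the unmentioned ones are free. Counting distinct full assignments: branch {C=T, D=T} (A, B, E, F) contributes 16 new; branch {C=F, D=T} (A, B, E, F) contributes 16 new; branch {F=T} (A, B, C, D, E) contributes 16 new; branch {A=F} (B, C, D, E, F) contributes 8 new; branch {B=T} (A, C, D, E, F) contributes 4 new. Total: 60.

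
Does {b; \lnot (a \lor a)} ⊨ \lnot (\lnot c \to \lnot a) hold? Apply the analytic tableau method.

Initial set: {b; \lnot (a \lor a); \lnot \lnot (\lnot c \to \lnot a)}.
\lnot (a \lor a): α-rule — add \lnot a, \lnot a.
\lnot \lnot (\lnot c \to \lnot a): β-rule — branch into \lnot \lnot c  //  \lnot a.
  branch 1 (add \lnot \lnot c):
    ○ open, literals {a=0, b=1, c=1}.
  branch 2 (add \lnot a):
    ○ open, literals {a=0, b=1}.
0 branches closed, 2 open.
An open branch gives a countermodel: a=0, b=1, c=1 (unmentioned atoms arbitrary); the premises hold there but the conclusion fails.

No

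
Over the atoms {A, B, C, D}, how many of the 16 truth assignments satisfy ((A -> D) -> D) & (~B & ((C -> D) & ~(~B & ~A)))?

Initial set: {(((A -> D) -> D) & (~B & ((C -> D) & ~(~B & ~A))))}.
(((A -> D) -> D) & (~B & ((C -> D) & ~(~B & ~A)))): α-rule — add ((A -> D) -> D), (~B & ((C -> D) & ~(~B & ~A))).
(~B & ((C -> D) & ~(~B & ~A))): α-rule — add ~B, ((C -> D) & ~(~B & ~A)).
((C -> D) & ~(~B & ~A)): α-rule — add (C -> D), ~(~B & ~A).
((A -> D) -> D): β-rule — branch into ~(A -> D)  //  D.
  branch 1 (add ~(A -> D)):
    ~(A -> D): α-rule — add A, ~D.
    (C -> D): β-rule — branch into ~C  //  D.
      branch 1.1 (add ~C):
        ~(~B & ~A): β-rule — branch into ~~B  //  ~~A.
          branch 1.1.1 (add ~~B):
            × closes — contains both B and ~B.
          branch 1.1.2 (add ~~A):
            ○ open, literals {A=1, B=0, C=0, D=0}.
      branch 1.2 (add D):
        × closes — contains both D and ~D.
  branch 2 (add D):
    (C -> D): β-rule — branch into ~C  //  D.
      branch 2.1 (add ~C):
        ~(~B & ~A): β-rule — branch into ~~B  //  ~~A.
          branch 2.1.1 (add ~~B):
            × closes — contains both B and ~B.
          branch 2.1.2 (add ~~A):
            ○ open, literals {A=1, B=0, C=0, D=1}.
      branch 2.2 (add D):
        ~(~B & ~A): β-rule — branch into ~~B  //  ~~A.
          branch 2.2.1 (add ~~B):
            × closes — contains both B and ~B.
          branch 2.2.2 (add ~~A):
            ○ open, literals {A=1, B=0, D=1}.
4 branches closed, 3 open.
Each open branch fixes some atoms; the unmentioned ones are free. Counting distinct full assignments: branch {A=1, B=0, C=0, D=0} (none free) contributes 1 new; branch {A=1, B=0, C=0, D=1} (none free) contributes 1 new; branch {A=1, B=0, D=1} (C) contributes 1 new. Total: 3.

3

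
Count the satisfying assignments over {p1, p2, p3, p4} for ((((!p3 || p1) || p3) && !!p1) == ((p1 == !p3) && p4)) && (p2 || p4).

Initial set: {(((((!p3 || p1) || p3) && !!p1) == ((p1 == !p3) && p4)) && (p2 || p4))}.
(((((!p3 || p1) || p3) && !!p1) == ((p1 == !p3) && p4)) && (p2 || p4)): α-rule — add ((((!p3 || p1) || p3) && !!p1) == ((p1 == !p3) && p4)), (p2 || p4).
((((!p3 || p1) || p3) && !!p1) == ((p1 == !p3) && p4)): β-rule — branch into (((!p3 || p1) || p3) && !!p1), ((p1 == !p3) && p4)  //  !(((!p3 || p1) || p3) && !!p1), !((p1 == !p3) && p4).
  branch 1 (add (((!p3 || p1) || p3) && !!p1), ((p1 == !p3) && p4)):
    (((!p3 || p1) || p3) && !!p1): α-rule — add ((!p3 || p1) || p3), !!p1.
    ((p1 == !p3) && p4): α-rule — add (p1 == !p3), p4.
    !!p1: drop double negation, giving p1.
    (p2 || p4): β-rule — branch into p2  //  p4.
      branch 1.1 (add p2):
        ((!p3 || p1) || p3): β-rule — branch into (!p3 || p1)  //  p3.
          branch 1.1.1 (add (!p3 || p1)):
            (p1 == !p3): β-rule — branch into p1, !p3  //  !p1, !!p3.
              branch 1.1.1.1 (add p1, !p3):
                (!p3 || p1): β-rule — branch into !p3  //  p1.
                  branch 1.1.1.1.1 (add !p3):
                    ○ open, literals {p1=1, p2=1, p3=0, p4=1}.
                  branch 1.1.1.1.2 (add p1):
                    ○ open, literals {p1=1, p2=1, p3=0, p4=1}.
              branch 1.1.1.2 (add !p1, !!p3):
                × closes — contains both p1 and !p1.
          branch 1.1.2 (add p3):
            (p1 == !p3): β-rule — branch into p1, !p3  //  !p1, !!p3.
              branch 1.1.2.1 (add p1, !p3):
                × closes — contains both p3 and !p3.
              branch 1.1.2.2 (add !p1, !!p3):
                × closes — contains both p1 and !p1.
      branch 1.2 (add p4):
        ((!p3 || p1) || p3): β-rule — branch into (!p3 || p1)  //  p3.
          branch 1.2.1 (add (!p3 || p1)):
            (p1 == !p3): β-rule — branch into p1, !p3  //  !p1, !!p3.
              branch 1.2.1.1 (add p1, !p3):
                (!p3 || p1): β-rule — branch into !p3  //  p1.
                  branch 1.2.1.1.1 (add !p3):
                    ○ open, literals {p1=1, p3=0, p4=1}.
                  branch 1.2.1.1.2 (add p1):
                    ○ open, literals {p1=1, p3=0, p4=1}.
              branch 1.2.1.2 (add !p1, !!p3):
                × closes — contains both p1 and !p1.
          branch 1.2.2 (add p3):
            (p1 == !p3): β-rule — branch into p1, !p3  //  !p1, !!p3.
              branch 1.2.2.1 (add p1, !p3):
                × closes — contains both p3 and !p3.
              branch 1.2.2.2 (add !p1, !!p3):
                × closes — contains both p1 and !p1.
  branch 2 (add !(((!p3 || p1) || p3) && !!p1), !((p1 == !p3) && p4)):
    (p2 || p4): β-rule — branch into p2  //  p4.
      branch 2.1 (add p2):
        !(((!p3 || p1) || p3) && !!p1): β-rule — branch into !((!p3 || p1) || p3)  //  !!!p1.
          branch 2.1.1 (add !((!p3 || p1) || p3)):
            !((!p3 || p1) || p3): α-rule — add !(!p3 || p1), !p3.
            !(!p3 || p1): α-rule — add !!p3, !p1.
            × closes — contains both p3 and !p3.
          branch 2.1.2 (add !!!p1):
            !!!p1: drop double negation, giving !p1.
            !((p1 == !p3) && p4): β-rule — branch into !(p1 == !p3)  //  !p4.
              branch 2.1.2.1 (add !(p1 == !p3)):
                !(p1 == !p3): β-rule — branch into p1, !!p3  //  !p1, !p3.
                  branch 2.1.2.1.1 (add p1, !!p3):
                    × closes — contains both p1 and !p1.
                  branch 2.1.2.1.2 (add !p1, !p3):
                    ○ open, literals {p1=0, p2=1, p3=0}.
              branch 2.1.2.2 (add !p4):
                ○ open, literals {p1=0, p2=1, p4=0}.
      branch 2.2 (add p4):
        !(((!p3 || p1) || p3) && !!p1): β-rule — branch into !((!p3 || p1) || p3)  //  !!!p1.
          branch 2.2.1 (add !((!p3 || p1) || p3)):
            !((!p3 || p1) || p3): α-rule — add !(!p3 || p1), !p3.
            !(!p3 || p1): α-rule — add !!p3, !p1.
            × closes — contains both p3 and !p3.
          branch 2.2.2 (add !!!p1):
            !!!p1: drop double negation, giving !p1.
            !((p1 == !p3) && p4): β-rule — branch into !(p1 == !p3)  //  !p4.
              branch 2.2.2.1 (add !(p1 == !p3)):
                !(p1 == !p3): β-rule — branch into p1, !!p3  //  !p1, !p3.
                  branch 2.2.2.1.1 (add p1, !!p3):
                    × closes — contains both p1 and !p1.
                  branch 2.2.2.1.2 (add !p1, !p3):
                    ○ open, literals {p1=0, p3=0, p4=1}.
              branch 2.2.2.2 (add !p4):
                × closes — contains both p4 and !p4.
11 branches closed, 7 open.
Each open branch fixes some atoms; the unmentioned ones are free. Counting distinct full assignments: branch {p1=1, p2=1, p3=0, p4=1} (none free) contributes 1 new; branch {p1=1, p2=1, p3=0, p4=1} (none free) contributes 0 new; branch {p1=1, p3=0, p4=1} (p2) contributes 1 new; branch {p1=1, p3=0, p4=1} (p2) contributes 0 new; branch {p1=0, p2=1, p3=0} (p4) contributes 2 new; branch {p1=0, p2=1, p4=0} (p3) contributes 1 new; branch {p1=0, p3=0, p4=1} (p2) contributes 1 new. Total: 6.

6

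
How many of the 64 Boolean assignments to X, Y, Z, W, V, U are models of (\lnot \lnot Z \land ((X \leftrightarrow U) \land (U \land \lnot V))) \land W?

Initial set: {((\lnot \lnot Z \land ((X \leftrightarrow U) \land (U \land \lnot V))) \land W)}.
((\lnot \lnot Z \land ((X \leftrightarrow U) \land (U \land \lnot V))) \land W): α-rule — add (\lnot \lnot Z \land ((X \leftrightarrow U) \land (U \land \lnot V))), W.
(\lnot \lnot Z \land ((X \leftrightarrow U) \land (U \land \lnot V))): α-rule — add \lnot \lnot Z, ((X \leftrightarrow U) \land (U \land \lnot V)).
\lnot \lnot Z: drop double negation, giving Z.
((X \leftrightarrow U) \land (U \land \lnot V)): α-rule — add (X \leftrightarrow U), (U \land \lnot V).
(U \land \lnot V): α-rule — add U, \lnot V.
(X \leftrightarrow U): β-rule — branch into X, U  //  \lnot X, \lnot U.
  branch 1 (add X, U):
    ○ open, literals {U=1, V=0, W=1, X=1, Z=1}.
  branch 2 (add \lnot X, \lnot U):
    × closes — contains both U and \lnot U.
1 branch closed, 1 open.
Each open branch fixes some atoms; the unmentioned ones are free. Counting distinct full assignments: branch {U=1, V=0, W=1, X=1, Z=1} (Y) contributes 2 new. Total: 2.

2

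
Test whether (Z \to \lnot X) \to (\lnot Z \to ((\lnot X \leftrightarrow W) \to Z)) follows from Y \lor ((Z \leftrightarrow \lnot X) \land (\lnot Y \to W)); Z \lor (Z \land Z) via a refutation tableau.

Yes

Initial set: {(Y \lor ((Z \leftrightarrow \lnot X) \land (\lnot Y \to W))); (Z \lor (Z \land Z)); \lnot ((Z \to \lnot X) \to (\lnot Z \to ((\lnot X \leftrightarrow W) \to Z)))}.
\lnot ((Z \to \lnot X) \to (\lnot Z \to ((\lnot X \leftrightarrow W) \to Z))): α-rule — add (Z \to \lnot X), \lnot (\lnot Z \to ((\lnot X \leftrightarrow W) \to Z)).
\lnot (\lnot Z \to ((\lnot X \leftrightarrow W) \to Z)): α-rule — add \lnot Z, \lnot ((\lnot X \leftrightarrow W) \to Z).
\lnot ((\lnot X \leftrightarrow W) \to Z): α-rule — add (\lnot X \leftrightarrow W), \lnot Z.
(Y \lor ((Z \leftrightarrow \lnot X) \land (\lnot Y \to W))): β-rule — branch into Y  //  ((Z \leftrightarrow \lnot X) \land (\lnot Y \to W)).
  branch 1 (add Y):
    (Z \lor (Z \land Z)): β-rule — branch into Z  //  (Z \land Z).
      branch 1.1 (add Z):
        × closes — contains both Z and \lnot Z.
      branch 1.2 (add (Z \land Z)):
        (Z \land Z): α-rule — add Z, Z.
        × closes — contains both Z and \lnot Z.
  branch 2 (add ((Z \leftrightarrow \lnot X) \land (\lnot Y \to W))):
    ((Z \leftrightarrow \lnot X) \land (\lnot Y \to W)): α-rule — add (Z \leftrightarrow \lnot X), (\lnot Y \to W).
    (Z \lor (Z \land Z)): β-rule — branch into Z  //  (Z \land Z).
      branch 2.1 (add Z):
        × closes — contains both Z and \lnot Z.
      branch 2.2 (add (Z \land Z)):
        (Z \land Z): α-rule — add Z, Z.
        × closes — contains both Z and \lnot Z.
All 4 branches close.
Every branch closed, so the premises entail the conclusion.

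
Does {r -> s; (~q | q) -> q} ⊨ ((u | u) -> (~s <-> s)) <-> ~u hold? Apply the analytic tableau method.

Initial set: {(r -> s); ((~q | q) -> q); ~(((u | u) -> (~s <-> s)) <-> ~u)}.
(r -> s): β-rule — branch into ~r  //  s.
  branch 1 (add ~r):
    ((~q | q) -> q): β-rule — branch into ~(~q | q)  //  q.
      branch 1.1 (add ~(~q | q)):
        ~(~q | q): α-rule — add ~~q, ~q.
        × closes — contains both q and ~q.
      branch 1.2 (add q):
        ~(((u | u) -> (~s <-> s)) <-> ~u): β-rule — branch into ((u | u) -> (~s <-> s)), ~~u  //  ~((u | u) -> (~s <-> s)), ~u.
          branch 1.2.1 (add ((u | u) -> (~s <-> s)), ~~u):
            ((u | u) -> (~s <-> s)): β-rule — branch into ~(u | u)  //  (~s <-> s).
              branch 1.2.1.1 (add ~(u | u)):
                ~(u | u): α-rule — add ~u, ~u.
                × closes — contains both u and ~u.
              branch 1.2.1.2 (add (~s <-> s)):
                (~s <-> s): β-rule — branch into ~s, s  //  ~~s, ~s.
                  branch 1.2.1.2.1 (add ~s, s):
                    × closes — contains both s and ~s.
                  branch 1.2.1.2.2 (add ~~s, ~s):
                    × closes — contains both s and ~s.
          branch 1.2.2 (add ~((u | u) -> (~s <-> s)), ~u):
            ~((u | u) -> (~s <-> s)): α-rule — add (u | u), ~(~s <-> s).
            (u | u): β-rule — branch into u  //  u.
              branch 1.2.2.1 (add u):
                × closes — contains both u and ~u.
              branch 1.2.2.2 (add u):
                × closes — contains both u and ~u.
  branch 2 (add s):
    ((~q | q) -> q): β-rule — branch into ~(~q | q)  //  q.
      branch 2.1 (add ~(~q | q)):
        ~(~q | q): α-rule — add ~~q, ~q.
        × closes — contains both q and ~q.
      branch 2.2 (add q):
        ~(((u | u) -> (~s <-> s)) <-> ~u): β-rule — branch into ((u | u) -> (~s <-> s)), ~~u  //  ~((u | u) -> (~s <-> s)), ~u.
          branch 2.2.1 (add ((u | u) -> (~s <-> s)), ~~u):
            ((u | u) -> (~s <-> s)): β-rule — branch into ~(u | u)  //  (~s <-> s).
              branch 2.2.1.1 (add ~(u | u)):
                ~(u | u): α-rule — add ~u, ~u.
                × closes — contains both u and ~u.
              branch 2.2.1.2 (add (~s <-> s)):
                (~s <-> s): β-rule — branch into ~s, s  //  ~~s, ~s.
                  branch 2.2.1.2.1 (add ~s, s):
                    × closes — contains both s and ~s.
                  branch 2.2.1.2.2 (add ~~s, ~s):
                    × closes — contains both s and ~s.
          branch 2.2.2 (add ~((u | u) -> (~s <-> s)), ~u):
            ~((u | u) -> (~s <-> s)): α-rule — add (u | u), ~(~s <-> s).
            (u | u): β-rule — branch into u  //  u.
              branch 2.2.2.1 (add u):
                × closes — contains both u and ~u.
              branch 2.2.2.2 (add u):
                × closes — contains both u and ~u.
All 12 branches close.
Every branch closed, so the premises entail the conclusion.

Yes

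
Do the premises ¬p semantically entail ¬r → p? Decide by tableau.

No

Initial set: {T ¬p; F (¬r → p)}.
F (¬r → p): α-rule — add T ¬r, F p.
○ open, literals {p=0, r=0}.
0 branches closed, 1 open.
An open branch gives a countermodel: p=0, r=0 (unmentioned atoms arbitrary); the premises hold there but the conclusion fails.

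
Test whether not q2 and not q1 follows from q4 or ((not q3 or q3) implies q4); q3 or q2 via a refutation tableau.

Initial set: {(q4 or ((not q3 or q3) implies q4)); (q3 or q2); not (not q2 and not q1)}.
(q4 or ((not q3 or q3) implies q4)): β-rule — branch into q4  //  ((not q3 or q3) implies q4).
  branch 1 (add q4):
    (q3 or q2): β-rule — branch into q3  //  q2.
      branch 1.1 (add q3):
        not (not q2 and not q1): β-rule — branch into not not q2  //  not not q1.
          branch 1.1.1 (add not not q2):
            ○ open, literals {q2=true, q3=true, q4=true}.
          branch 1.1.2 (add not not q1):
            ○ open, literals {q1=true, q3=true, q4=true}.
      branch 1.2 (add q2):
        not (not q2 and not q1): β-rule — branch into not not q2  //  not not q1.
          branch 1.2.1 (add not not q2):
            ○ open, literals {q2=true, q4=true}.
          branch 1.2.2 (add not not q1):
            ○ open, literals {q1=true, q2=true, q4=true}.
  branch 2 (add ((not q3 or q3) implies q4)):
    (q3 or q2): β-rule — branch into q3  //  q2.
      branch 2.1 (add q3):
        not (not q2 and not q1): β-rule — branch into not not q2  //  not not q1.
          branch 2.1.1 (add not not q2):
            ((not q3 or q3) implies q4): β-rule — branch into not (not q3 or q3)  //  q4.
              branch 2.1.1.1 (add not (not q3 or q3)):
                not (not q3 or q3): α-rule — add not not q3, not q3.
                × closes — contains both q3 and not q3.
              branch 2.1.1.2 (add q4):
                ○ open, literals {q2=true, q3=true, q4=true}.
          branch 2.1.2 (add not not q1):
            ((not q3 or q3) implies q4): β-rule — branch into not (not q3 or q3)  //  q4.
              branch 2.1.2.1 (add not (not q3 or q3)):
                not (not q3 or q3): α-rule — add not not q3, not q3.
                × closes — contains both q3 and not q3.
              branch 2.1.2.2 (add q4):
                ○ open, literals {q1=true, q3=true, q4=true}.
      branch 2.2 (add q2):
        not (not q2 and not q1): β-rule — branch into not not q2  //  not not q1.
          branch 2.2.1 (add not not q2):
            ((not q3 or q3) implies q4): β-rule — branch into not (not q3 or q3)  //  q4.
              branch 2.2.1.1 (add not (not q3 or q3)):
                not (not q3 or q3): α-rule — add not not q3, not q3.
                × closes — contains both q3 and not q3.
              branch 2.2.1.2 (add q4):
                ○ open, literals {q2=true, q4=true}.
          branch 2.2.2 (add not not q1):
            ((not q3 or q3) implies q4): β-rule — branch into not (not q3 or q3)  //  q4.
              branch 2.2.2.1 (add not (not q3 or q3)):
                not (not q3 or q3): α-rule — add not not q3, not q3.
                × closes — contains both q3 and not q3.
              branch 2.2.2.2 (add q4):
                ○ open, literals {q1=true, q2=true, q4=true}.
4 branches closed, 8 open.
An open branch gives a countermodel: q2=true, q3=true, q4=true (unmentioned atoms arbitrary); the premises hold there but the conclusion fails.

No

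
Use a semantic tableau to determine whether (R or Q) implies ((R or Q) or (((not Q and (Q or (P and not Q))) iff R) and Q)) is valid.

Assume the negation and expand:
Initial set: {not ((R or Q) implies ((R or Q) or (((not Q and (Q or (P and not Q))) iff R) and Q)))}.
not ((R or Q) implies ((R or Q) or (((not Q and (Q or (P and not Q))) iff R) and Q))): α-rule — add (R or Q), not ((R or Q) or (((not Q and (Q or (P and not Q))) iff R) and Q)).
not ((R or Q) or (((not Q and (Q or (P and not Q))) iff R) and Q)): α-rule — add not (R or Q), not (((not Q and (Q or (P and not Q))) iff R) and Q).
not (R or Q): α-rule — add not R, not Q.
(R or Q): β-rule — branch into R  //  Q.
  branch 1 (add R):
    × closes — contains both R and not R.
  branch 2 (add Q):
    × closes — contains both Q and not Q.
All 2 branches close.
Every branch closed, so the negation is unsatisfiable and the formula is valid.

Valid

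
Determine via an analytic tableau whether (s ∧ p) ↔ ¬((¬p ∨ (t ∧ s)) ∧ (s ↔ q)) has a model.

Initial set: {((s ∧ p) ↔ ¬((¬p ∨ (t ∧ s)) ∧ (s ↔ q)))}.
((s ∧ p) ↔ ¬((¬p ∨ (t ∧ s)) ∧ (s ↔ q))): β-rule — branch into (s ∧ p), ¬((¬p ∨ (t ∧ s)) ∧ (s ↔ q))  //  ¬(s ∧ p), ¬¬((¬p ∨ (t ∧ s)) ∧ (s ↔ q)).
  branch 1 (add (s ∧ p), ¬((¬p ∨ (t ∧ s)) ∧ (s ↔ q))):
    (s ∧ p): α-rule — add s, p.
    ¬((¬p ∨ (t ∧ s)) ∧ (s ↔ q)): β-rule — branch into ¬(¬p ∨ (t ∧ s))  //  ¬(s ↔ q).
      branch 1.1 (add ¬(¬p ∨ (t ∧ s))):
        ¬(¬p ∨ (t ∧ s)): α-rule — add ¬¬p, ¬(t ∧ s).
        ¬(t ∧ s): β-rule — branch into ¬t  //  ¬s.
          branch 1.1.1 (add ¬t):
            ○ open, literals {p=true, s=true, t=false}.
          branch 1.1.2 (add ¬s):
            × closes — contains both s and ¬s.
      branch 1.2 (add ¬(s ↔ q)):
        ¬(s ↔ q): β-rule — branch into s, ¬q  //  ¬s, q.
          branch 1.2.1 (add s, ¬q):
            ○ open, literals {p=true, q=false, s=true}.
          branch 1.2.2 (add ¬s, q):
            × closes — contains both s and ¬s.
  branch 2 (add ¬(s ∧ p), ¬¬((¬p ∨ (t ∧ s)) ∧ (s ↔ q))):
    ¬¬((¬p ∨ (t ∧ s)) ∧ (s ↔ q)): α-rule — add (¬p ∨ (t ∧ s)), (s ↔ q).
    ¬(s ∧ p): β-rule — branch into ¬s  //  ¬p.
      branch 2.1 (add ¬s):
        (¬p ∨ (t ∧ s)): β-rule — branch into ¬p  //  (t ∧ s).
          branch 2.1.1 (add ¬p):
            (s ↔ q): β-rule — branch into s, q  //  ¬s, ¬q.
              branch 2.1.1.1 (add s, q):
                × closes — contains both s and ¬s.
              branch 2.1.1.2 (add ¬s, ¬q):
                ○ open, literals {p=false, q=false, s=false}.
          branch 2.1.2 (add (t ∧ s)):
            (t ∧ s): α-rule — add t, s.
            × closes — contains both s and ¬s.
      branch 2.2 (add ¬p):
        (¬p ∨ (t ∧ s)): β-rule — branch into ¬p  //  (t ∧ s).
          branch 2.2.1 (add ¬p):
            (s ↔ q): β-rule — branch into s, q  //  ¬s, ¬q.
              branch 2.2.1.1 (add s, q):
                ○ open, literals {p=false, q=true, s=true}.
              branch 2.2.1.2 (add ¬s, ¬q):
                ○ open, literals {p=false, q=false, s=false}.
          branch 2.2.2 (add (t ∧ s)):
            (t ∧ s): α-rule — add t, s.
            (s ↔ q): β-rule — branch into s, q  //  ¬s, ¬q.
              branch 2.2.2.1 (add s, q):
                ○ open, literals {p=false, q=true, s=true, t=true}.
              branch 2.2.2.2 (add ¬s, ¬q):
                × closes — contains both s and ¬s.
5 branches closed, 6 open.
An open branch gives a satisfying assignment: p=true, s=true, t=false.

Satisfiable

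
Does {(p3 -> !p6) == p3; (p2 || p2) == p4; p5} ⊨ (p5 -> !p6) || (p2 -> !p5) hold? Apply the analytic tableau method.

Initial set: {((p3 -> !p6) == p3); ((p2 || p2) == p4); p5; !((p5 -> !p6) || (p2 -> !p5))}.
!((p5 -> !p6) || (p2 -> !p5)): α-rule — add !(p5 -> !p6), !(p2 -> !p5).
!(p5 -> !p6): α-rule — add p5, !!p6.
!(p2 -> !p5): α-rule — add p2, !!p5.
((p3 -> !p6) == p3): β-rule — branch into (p3 -> !p6), p3  //  !(p3 -> !p6), !p3.
  branch 1 (add (p3 -> !p6), p3):
    ((p2 || p2) == p4): β-rule — branch into (p2 || p2), p4  //  !(p2 || p2), !p4.
      branch 1.1 (add (p2 || p2), p4):
        (p3 -> !p6): β-rule — branch into !p3  //  !p6.
          branch 1.1.1 (add !p3):
            × closes — contains both p3 and !p3.
          branch 1.1.2 (add !p6):
            × closes — contains both p6 and !p6.
      branch 1.2 (add !(p2 || p2), !p4):
        !(p2 || p2): α-rule — add !p2, !p2.
        × closes — contains both p2 and !p2.
  branch 2 (add !(p3 -> !p6), !p3):
    !(p3 -> !p6): α-rule — add p3, !!p6.
    × closes — contains both p3 and !p3.
All 4 branches close.
Every branch closed, so the premises entail the conclusion.

Yes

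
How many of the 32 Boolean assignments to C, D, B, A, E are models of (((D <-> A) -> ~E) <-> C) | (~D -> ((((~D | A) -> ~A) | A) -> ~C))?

30

Initial set: {((((D <-> A) -> ~E) <-> C) | (~D -> ((((~D | A) -> ~A) | A) -> ~C)))}.
((((D <-> A) -> ~E) <-> C) | (~D -> ((((~D | A) -> ~A) | A) -> ~C))): β-rule — branch into (((D <-> A) -> ~E) <-> C)  //  (~D -> ((((~D | A) -> ~A) | A) -> ~C)).
  branch 1 (add (((D <-> A) -> ~E) <-> C)):
    (((D <-> A) -> ~E) <-> C): β-rule — branch into ((D <-> A) -> ~E), C  //  ~((D <-> A) -> ~E), ~C.
      branch 1.1 (add ((D <-> A) -> ~E), C):
        ((D <-> A) -> ~E): β-rule — branch into ~(D <-> A)  //  ~E.
          branch 1.1.1 (add ~(D <-> A)):
            ~(D <-> A): β-rule — branch into D, ~A  //  ~D, A.
              branch 1.1.1.1 (add D, ~A):
                ○ open, literals {A=F, C=T, D=T}.
              branch 1.1.1.2 (add ~D, A):
                ○ open, literals {A=T, C=T, D=F}.
          branch 1.1.2 (add ~E):
            ○ open, literals {C=T, E=F}.
      branch 1.2 (add ~((D <-> A) -> ~E), ~C):
        ~((D <-> A) -> ~E): α-rule — add (D <-> A), ~~E.
        (D <-> A): β-rule — branch into D, A  //  ~D, ~A.
          branch 1.2.1 (add D, A):
            ○ open, literals {A=T, C=F, D=T, E=T}.
          branch 1.2.2 (add ~D, ~A):
            ○ open, literals {A=F, C=F, D=F, E=T}.
  branch 2 (add (~D -> ((((~D | A) -> ~A) | A) -> ~C))):
    (~D -> ((((~D | A) -> ~A) | A) -> ~C)): β-rule — branch into ~~D  //  ((((~D | A) -> ~A) | A) -> ~C).
      branch 2.1 (add ~~D):
        ○ open, literals {D=T}.
      branch 2.2 (add ((((~D | A) -> ~A) | A) -> ~C)):
        ((((~D | A) -> ~A) | A) -> ~C): β-rule — branch into ~(((~D | A) -> ~A) | A)  //  ~C.
          branch 2.2.1 (add ~(((~D | A) -> ~A) | A)):
            ~(((~D | A) -> ~A) | A): α-rule — add ~((~D | A) -> ~A), ~A.
            ~((~D | A) -> ~A): α-rule — add (~D | A), ~~A.
            × closes — contains both A and ~A.
          branch 2.2.2 (add ~C):
            ○ open, literals {C=F}.
1 branch closed, 7 open.
Each open branch fixes some atoms; the unmentioned ones are free. Counting distinct full assignments: branch {A=F, C=T, D=T} (B, E) contributes 4 new; branch {A=T, C=T, D=F} (B, E) contributes 4 new; branch {C=T, E=F} (D, B, A) contributes 4 new; branch {A=T, C=F, D=T, E=T} (B) contributes 2 new; branch {A=F, C=F, D=F, E=T} (B) contributes 2 new; branch {D=T} (C, B, A, E) contributes 8 new; branch {C=F} (D, B, A, E) contributes 6 new. Total: 30.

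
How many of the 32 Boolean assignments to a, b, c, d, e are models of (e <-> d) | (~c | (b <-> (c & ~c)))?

Initial set: {((e <-> d) | (~c | (b <-> (c & ~c))))}.
((e <-> d) | (~c | (b <-> (c & ~c)))): β-rule — branch into (e <-> d)  //  (~c | (b <-> (c & ~c))).
  branch 1 (add (e <-> d)):
    (e <-> d): β-rule — branch into e, d  //  ~e, ~d.
      branch 1.1 (add e, d):
        ○ open, literals {d=1, e=1}.
      branch 1.2 (add ~e, ~d):
        ○ open, literals {d=0, e=0}.
  branch 2 (add (~c | (b <-> (c & ~c)))):
    (~c | (b <-> (c & ~c))): β-rule — branch into ~c  //  (b <-> (c & ~c)).
      branch 2.1 (add ~c):
        ○ open, literals {c=0}.
      branch 2.2 (add (b <-> (c & ~c))):
        (b <-> (c & ~c)): β-rule — branch into b, (c & ~c)  //  ~b, ~(c & ~c).
          branch 2.2.1 (add b, (c & ~c)):
            (c & ~c): α-rule — add c, ~c.
            × closes — contains both c and ~c.
          branch 2.2.2 (add ~b, ~(c & ~c)):
            ~(c & ~c): β-rule — branch into ~c  //  ~~c.
              branch 2.2.2.1 (add ~c):
                ○ open, literals {b=0, c=0}.
              branch 2.2.2.2 (add ~~c):
                ○ open, literals {b=0, c=1}.
1 branch closed, 5 open.
Each open branch fixes some atoms; the unmentioned ones are free. Counting distinct full assignments: branch {d=1, e=1} (a, b, c) contributes 8 new; branch {d=0, e=0} (a, b, c) contributes 8 new; branch {c=0} (a, b, d, e) contributes 8 new; branch {b=0, c=0} (a, d, e) contributes 0 new; branch {b=0, c=1} (a, d, e) contributes 4 new. Total: 28.

28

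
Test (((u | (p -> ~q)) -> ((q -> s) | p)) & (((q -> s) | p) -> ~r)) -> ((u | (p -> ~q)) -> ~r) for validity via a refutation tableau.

Valid

Assume the negation and expand:
Initial set: {~((((u | (p -> ~q)) -> ((q -> s) | p)) & (((q -> s) | p) -> ~r)) -> ((u | (p -> ~q)) -> ~r))}.
~((((u | (p -> ~q)) -> ((q -> s) | p)) & (((q -> s) | p) -> ~r)) -> ((u | (p -> ~q)) -> ~r)): α-rule — add (((u | (p -> ~q)) -> ((q -> s) | p)) & (((q -> s) | p) -> ~r)), ~((u | (p -> ~q)) -> ~r).
(((u | (p -> ~q)) -> ((q -> s) | p)) & (((q -> s) | p) -> ~r)): α-rule — add ((u | (p -> ~q)) -> ((q -> s) | p)), (((q -> s) | p) -> ~r).
~((u | (p -> ~q)) -> ~r): α-rule — add (u | (p -> ~q)), ~~r.
((u | (p -> ~q)) -> ((q -> s) | p)): β-rule — branch into ~(u | (p -> ~q))  //  ((q -> s) | p).
  branch 1 (add ~(u | (p -> ~q))):
    ~(u | (p -> ~q)): α-rule — add ~u, ~(p -> ~q).
    ~(p -> ~q): α-rule — add p, ~~q.
    (((q -> s) | p) -> ~r): β-rule — branch into ~((q -> s) | p)  //  ~r.
      branch 1.1 (add ~((q -> s) | p)):
        ~((q -> s) | p): α-rule — add ~(q -> s), ~p.
        × closes — contains both p and ~p.
      branch 1.2 (add ~r):
        × closes — contains both r and ~r.
  branch 2 (add ((q -> s) | p)):
    (((q -> s) | p) -> ~r): β-rule — branch into ~((q -> s) | p)  //  ~r.
      branch 2.1 (add ~((q -> s) | p)):
        ~((q -> s) | p): α-rule — add ~(q -> s), ~p.
        ~(q -> s): α-rule — add q, ~s.
        (u | (p -> ~q)): β-rule — branch into u  //  (p -> ~q).
          branch 2.1.1 (add u):
            ((q -> s) | p): β-rule — branch into (q -> s)  //  p.
              branch 2.1.1.1 (add (q -> s)):
                (q -> s): β-rule — branch into ~q  //  s.
                  branch 2.1.1.1.1 (add ~q):
                    × closes — contains both q and ~q.
                  branch 2.1.1.1.2 (add s):
                    × closes — contains both s and ~s.
              branch 2.1.1.2 (add p):
                × closes — contains both p and ~p.
          branch 2.1.2 (add (p -> ~q)):
            ((q -> s) | p): β-rule — branch into (q -> s)  //  p.
              branch 2.1.2.1 (add (q -> s)):
                (p -> ~q): β-rule — branch into ~p  //  ~q.
                  branch 2.1.2.1.1 (add ~p):
                    (q -> s): β-rule — branch into ~q  //  s.
                      branch 2.1.2.1.1.1 (add ~q):
                        × closes — contains both q and ~q.
                      branch 2.1.2.1.1.2 (add s):
                        × closes — contains both s and ~s.
                  branch 2.1.2.1.2 (add ~q):
                    × closes — contains both q and ~q.
              branch 2.1.2.2 (add p):
                × closes — contains both p and ~p.
      branch 2.2 (add ~r):
        × closes — contains both r and ~r.
All 10 branches close.
Every branch closed, so the negation is unsatisfiable and the formula is valid.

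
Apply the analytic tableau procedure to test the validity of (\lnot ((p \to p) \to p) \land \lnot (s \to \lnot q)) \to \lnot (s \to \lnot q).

Assume the negation and expand:
Initial set: {F ((\lnot ((p \to p) \to p) \land \lnot (s \to \lnot q)) \to \lnot (s \to \lnot q))}.
F ((\lnot ((p \to p) \to p) \land \lnot (s \to \lnot q)) \to \lnot (s \to \lnot q)): α-rule — add T (\lnot ((p \to p) \to p) \land \lnot (s \to \lnot q)), F \lnot (s \to \lnot q).
T (\lnot ((p \to p) \to p) \land \lnot (s \to \lnot q)): α-rule — add T \lnot ((p \to p) \to p), T \lnot (s \to \lnot q).
T \lnot ((p \to p) \to p): α-rule — add T (p \to p), F p.
T \lnot (s \to \lnot q): α-rule — add T s, F \lnot q.
F \lnot (s \to \lnot q): β-rule — branch into F s  //  T \lnot q.
  branch 1 (add F s):
    × closes — contains both s and \lnot s.
  branch 2 (add T \lnot q):
    × closes — contains both q and \lnot q.
All 2 branches close.
Every branch closed, so the negation is unsatisfiable and the formula is valid.

Valid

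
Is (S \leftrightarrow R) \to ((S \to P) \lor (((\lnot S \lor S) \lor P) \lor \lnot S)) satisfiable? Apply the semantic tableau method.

Satisfiable

Initial set: {((S \leftrightarrow R) \to ((S \to P) \lor (((\lnot S \lor S) \lor P) \lor \lnot S)))}.
((S \leftrightarrow R) \to ((S \to P) \lor (((\lnot S \lor S) \lor P) \lor \lnot S))): β-rule — branch into \lnot (S \leftrightarrow R)  //  ((S \to P) \lor (((\lnot S \lor S) \lor P) \lor \lnot S)).
  branch 1 (add \lnot (S \leftrightarrow R)):
    \lnot (S \leftrightarrow R): β-rule — branch into S, \lnot R  //  \lnot S, R.
      branch 1.1 (add S, \lnot R):
        ○ open, literals {R=false, S=true}.
      branch 1.2 (add \lnot S, R):
        ○ open, literals {R=true, S=false}.
  branch 2 (add ((S \to P) \lor (((\lnot S \lor S) \lor P) \lor \lnot S))):
    ((S \to P) \lor (((\lnot S \lor S) \lor P) \lor \lnot S)): β-rule — branch into (S \to P)  //  (((\lnot S \lor S) \lor P) \lor \lnot S).
      branch 2.1 (add (S \to P)):
        (S \to P): β-rule — branch into \lnot S  //  P.
          branch 2.1.1 (add \lnot S):
            ○ open, literals {S=false}.
          branch 2.1.2 (add P):
            ○ open, literals {P=true}.
      branch 2.2 (add (((\lnot S \lor S) \lor P) \lor \lnot S)):
        (((\lnot S \lor S) \lor P) \lor \lnot S): β-rule — branch into ((\lnot S \lor S) \lor P)  //  \lnot S.
          branch 2.2.1 (add ((\lnot S \lor S) \lor P)):
            ((\lnot S \lor S) \lor P): β-rule — branch into (\lnot S \lor S)  //  P.
              branch 2.2.1.1 (add (\lnot S \lor S)):
                (\lnot S \lor S): β-rule — branch into \lnot S  //  S.
                  branch 2.2.1.1.1 (add \lnot S):
                    ○ open, literals {S=false}.
                  branch 2.2.1.1.2 (add S):
                    ○ open, literals {S=true}.
              branch 2.2.1.2 (add P):
                ○ open, literals {P=true}.
          branch 2.2.2 (add \lnot S):
            ○ open, literals {S=false}.
0 branches closed, 8 open.
An open branch gives a satisfying assignment: R=false, S=true.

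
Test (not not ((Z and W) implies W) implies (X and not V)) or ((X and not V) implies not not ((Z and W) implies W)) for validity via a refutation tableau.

Valid

Assume the negation and expand:
Initial set: {not ((not not ((Z and W) implies W) implies (X and not V)) or ((X and not V) implies not not ((Z and W) implies W)))}.
not ((not not ((Z and W) implies W) implies (X and not V)) or ((X and not V) implies not not ((Z and W) implies W))): α-rule — add not (not not ((Z and W) implies W) implies (X and not V)), not ((X and not V) implies not not ((Z and W) implies W)).
not (not not ((Z and W) implies W) implies (X and not V)): α-rule — add not not ((Z and W) implies W), not (X and not V).
not ((X and not V) implies not not ((Z and W) implies W)): α-rule — add (X and not V), not not not ((Z and W) implies W).
not not ((Z and W) implies W): drop double negation, giving ((Z and W) implies W).
(X and not V): α-rule — add X, not V.
not not not ((Z and W) implies W): drop double negation, giving not ((Z and W) implies W).
not ((Z and W) implies W): α-rule — add (Z and W), not W.
(Z and W): α-rule — add Z, W.
× closes — contains both W and not W.
All 1 branch closes.
Every branch closed, so the negation is unsatisfiable and the formula is valid.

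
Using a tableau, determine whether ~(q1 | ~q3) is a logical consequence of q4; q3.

Initial set: {q4; q3; ~~(q1 | ~q3)}.
~~(q1 | ~q3): β-rule — branch into q1  //  ~q3.
  branch 1 (add q1):
    ○ open, literals {q1=1, q3=1, q4=1}.
  branch 2 (add ~q3):
    × closes — contains both q3 and ~q3.
1 branch closed, 1 open.
An open branch gives a countermodel: q1=1, q3=1, q4=1 (unmentioned atoms arbitrary); the premises hold there but the conclusion fails.

No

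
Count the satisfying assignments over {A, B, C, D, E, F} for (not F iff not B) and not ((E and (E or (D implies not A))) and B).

24

Initial set: {((not F iff not B) and not ((E and (E or (D implies not A))) and B))}.
((not F iff not B) and not ((E and (E or (D implies not A))) and B)): α-rule — add (not F iff not B), not ((E and (E or (D implies not A))) and B).
(not F iff not B): β-rule — branch into not F, not B  //  not not F, not not B.
  branch 1 (add not F, not B):
    not ((E and (E or (D implies not A))) and B): β-rule — branch into not (E and (E or (D implies not A)))  //  not B.
      branch 1.1 (add not (E and (E or (D implies not A)))):
        not (E and (E or (D implies not A))): β-rule — branch into not E  //  not (E or (D implies not A)).
          branch 1.1.1 (add not E):
            ○ open, literals {B=F, E=F, F=F}.
          branch 1.1.2 (add not (E or (D implies not A))):
            not (E or (D implies not A)): α-rule — add not E, not (D implies not A).
            not (D implies not A): α-rule — add D, not not A.
            ○ open, literals {A=T, B=F, D=T, E=F, F=F}.
      branch 1.2 (add not B):
        ○ open, literals {B=F, F=F}.
  branch 2 (add not not F, not not B):
    not ((E and (E or (D implies not A))) and B): β-rule — branch into not (E and (E or (D implies not A)))  //  not B.
      branch 2.1 (add not (E and (E or (D implies not A)))):
        not (E and (E or (D implies not A))): β-rule — branch into not E  //  not (E or (D implies not A)).
          branch 2.1.1 (add not E):
            ○ open, literals {B=T, E=F, F=T}.
          branch 2.1.2 (add not (E or (D implies not A))):
            not (E or (D implies not A)): α-rule — add not E, not (D implies not A).
            not (D implies not A): α-rule — add D, not not A.
            ○ open, literals {A=T, B=T, D=T, E=F, F=T}.
      branch 2.2 (add not B):
        × closes — contains both B and not B.
1 branch closed, 5 open.
Each open branch fixes some atoms; the unmentioned ones are free. Counting distinct full assignments: branch {B=F, E=F, F=F} (A, C, D) contributes 8 new; branch {A=T, B=F, D=T, E=F, F=F} (C) contributes 0 new; branch {B=F, F=F} (A, C, D, E) contributes 8 new; branch {B=T, E=F, F=T} (A, C, D) contributes 8 new; branch {A=T, B=T, D=T, E=F, F=T} (C) contributes 0 new. Total: 24.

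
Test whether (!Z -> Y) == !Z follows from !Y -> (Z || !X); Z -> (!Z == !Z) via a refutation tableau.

Initial set: {T (!Y -> (Z || !X)); T (Z -> (!Z == !Z)); F ((!Z -> Y) == !Z)}.
T (!Y -> (Z || !X)): β-rule — branch into F !Y  //  T (Z || !X).
  branch 1 (add F !Y):
    T (Z -> (!Z == !Z)): β-rule — branch into F Z  //  T (!Z == !Z).
      branch 1.1 (add F Z):
        F ((!Z -> Y) == !Z): β-rule — branch into T (!Z -> Y), F !Z  //  F (!Z -> Y), T !Z.
          branch 1.1.1 (add T (!Z -> Y), F !Z):
            × closes — contains both Z and !Z.
          branch 1.1.2 (add F (!Z -> Y), T !Z):
            F (!Z -> Y): α-rule — add T !Z, F Y.
            × closes — contains both Y and !Y.
      branch 1.2 (add T (!Z == !Z)):
        F ((!Z -> Y) == !Z): β-rule — branch into T (!Z -> Y), F !Z  //  F (!Z -> Y), T !Z.
          branch 1.2.1 (add T (!Z -> Y), F !Z):
            T (!Z == !Z): β-rule — branch into T !Z, T !Z  //  F !Z, F !Z.
              branch 1.2.1.1 (add T !Z, T !Z):
                × closes — contains both Z and !Z.
              branch 1.2.1.2 (add F !Z, F !Z):
                T (!Z -> Y): β-rule — branch into F !Z  //  T Y.
                  branch 1.2.1.2.1 (add F !Z):
                    ○ open, literals {Y=true, Z=true}.
                  branch 1.2.1.2.2 (add T Y):
                    ○ open, literals {Y=true, Z=true}.
          branch 1.2.2 (add F (!Z -> Y), T !Z):
            F (!Z -> Y): α-rule — add T !Z, F Y.
            × closes — contains both Y and !Y.
  branch 2 (add T (Z || !X)):
    T (Z -> (!Z == !Z)): β-rule — branch into F Z  //  T (!Z == !Z).
      branch 2.1 (add F Z):
        F ((!Z -> Y) == !Z): β-rule — branch into T (!Z -> Y), F !Z  //  F (!Z -> Y), T !Z.
          branch 2.1.1 (add T (!Z -> Y), F !Z):
            × closes — contains both Z and !Z.
          branch 2.1.2 (add F (!Z -> Y), T !Z):
            F (!Z -> Y): α-rule — add T !Z, F Y.
            T (Z || !X): β-rule — branch into T Z  //  T !X.
              branch 2.1.2.1 (add T Z):
                × closes — contains both Z and !Z.
              branch 2.1.2.2 (add T !X):
                ○ open, literals {X=false, Y=false, Z=false}.
      branch 2.2 (add T (!Z == !Z)):
        F ((!Z -> Y) == !Z): β-rule — branch into T (!Z -> Y), F !Z  //  F (!Z -> Y), T !Z.
          branch 2.2.1 (add T (!Z -> Y), F !Z):
            T (Z || !X): β-rule — branch into T Z  //  T !X.
              branch 2.2.1.1 (add T Z):
                T (!Z == !Z): β-rule — branch into T !Z, T !Z  //  F !Z, F !Z.
                  branch 2.2.1.1.1 (add T !Z, T !Z):
                    × closes — contains both Z and !Z.
                  branch 2.2.1.1.2 (add F !Z, F !Z):
                    T (!Z -> Y): β-rule — branch into F !Z  //  T Y.
                      branch 2.2.1.1.2.1 (add F !Z):
                        ○ open, literals {Z=true}.
                      branch 2.2.1.1.2.2 (add T Y):
                        ○ open, literals {Y=true, Z=true}.
              branch 2.2.1.2 (add T !X):
                T (!Z == !Z): β-rule — branch into T !Z, T !Z  //  F !Z, F !Z.
                  branch 2.2.1.2.1 (add T !Z, T !Z):
                    × closes — contains both Z and !Z.
                  branch 2.2.1.2.2 (add F !Z, F !Z):
                    T (!Z -> Y): β-rule — branch into F !Z  //  T Y.
                      branch 2.2.1.2.2.1 (add F !Z):
                        ○ open, literals {X=false, Z=true}.
                      branch 2.2.1.2.2.2 (add T Y):
                        ○ open, literals {X=false, Y=true, Z=true}.
          branch 2.2.2 (add F (!Z -> Y), T !Z):
            F (!Z -> Y): α-rule — add T !Z, F Y.
            T (Z || !X): β-rule — branch into T Z  //  T !X.
              branch 2.2.2.1 (add T Z):
                × closes — contains both Z and !Z.
              branch 2.2.2.2 (add T !X):
                T (!Z == !Z): β-rule — branch into T !Z, T !Z  //  F !Z, F !Z.
                  branch 2.2.2.2.1 (add T !Z, T !Z):
                    ○ open, literals {X=false, Y=false, Z=false}.
                  branch 2.2.2.2.2 (add F !Z, F !Z):
                    × closes — contains both Z and !Z.
10 branches closed, 8 open.
An open branch gives a countermodel: Y=true, Z=true (unmentioned atoms arbitrary); the premises hold there but the conclusion fails.

No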